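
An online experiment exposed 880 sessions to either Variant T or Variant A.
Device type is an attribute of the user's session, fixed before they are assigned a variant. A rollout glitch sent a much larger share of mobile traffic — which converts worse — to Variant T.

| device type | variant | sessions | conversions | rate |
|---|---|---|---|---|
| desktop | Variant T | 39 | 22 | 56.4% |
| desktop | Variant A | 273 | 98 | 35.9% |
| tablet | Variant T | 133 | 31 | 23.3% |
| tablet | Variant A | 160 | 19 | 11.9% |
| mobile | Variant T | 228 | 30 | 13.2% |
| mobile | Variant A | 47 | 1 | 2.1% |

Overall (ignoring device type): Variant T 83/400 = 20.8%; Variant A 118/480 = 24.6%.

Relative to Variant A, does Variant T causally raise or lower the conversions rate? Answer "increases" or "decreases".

increases

Device type is set before the variant has any effect — it is not caused by the variant — and it independently drives the outcome. That makes it a confounder, so the causal comparison is within device type levels.
Within each level — desktop: 56.4% vs 35.9%; tablet: 23.3% vs 11.9%; mobile: 13.2% vs 2.1% — Variant T is higher every time.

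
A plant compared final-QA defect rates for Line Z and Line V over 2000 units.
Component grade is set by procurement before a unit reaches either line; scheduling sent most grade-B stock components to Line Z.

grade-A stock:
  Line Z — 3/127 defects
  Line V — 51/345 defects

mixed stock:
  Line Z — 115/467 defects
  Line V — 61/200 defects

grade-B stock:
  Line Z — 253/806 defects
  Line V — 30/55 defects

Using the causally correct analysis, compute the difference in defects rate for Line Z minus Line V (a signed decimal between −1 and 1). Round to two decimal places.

-0.15

Component grade differs across lines for reasons unrelated to any effect of the line itself, and it separately predicts the outcome — a classic confounder. We must compare within component grade levels.
Adjusting over the population distribution of component grade: 0.236·(0.024−0.148) + 0.334·(0.246−0.305) + 0.430·(0.314−0.545) = -0.149.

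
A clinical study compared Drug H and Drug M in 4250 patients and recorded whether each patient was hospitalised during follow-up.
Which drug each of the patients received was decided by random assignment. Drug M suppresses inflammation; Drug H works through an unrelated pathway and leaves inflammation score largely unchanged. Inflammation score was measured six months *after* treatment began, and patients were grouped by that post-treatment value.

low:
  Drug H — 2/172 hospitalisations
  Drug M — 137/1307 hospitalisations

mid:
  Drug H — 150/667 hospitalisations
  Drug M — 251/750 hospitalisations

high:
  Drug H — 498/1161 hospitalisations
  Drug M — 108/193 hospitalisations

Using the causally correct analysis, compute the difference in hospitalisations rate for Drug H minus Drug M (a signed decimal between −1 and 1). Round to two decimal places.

The stratified and pooled comparisons disagree (Drug H wins within each inflammation score; Drug M wins overall), so the answer turns on the causal role of inflammation score.
Stratifying would compare drugs among patients the drugs themselves sorted into inflammation score groups — a form of selection on an intermediate. The unconditioned pooled rates give the total causal effect.
The causal difference is the pooled difference: 0.325 − 0.220 = +0.105.

+0.10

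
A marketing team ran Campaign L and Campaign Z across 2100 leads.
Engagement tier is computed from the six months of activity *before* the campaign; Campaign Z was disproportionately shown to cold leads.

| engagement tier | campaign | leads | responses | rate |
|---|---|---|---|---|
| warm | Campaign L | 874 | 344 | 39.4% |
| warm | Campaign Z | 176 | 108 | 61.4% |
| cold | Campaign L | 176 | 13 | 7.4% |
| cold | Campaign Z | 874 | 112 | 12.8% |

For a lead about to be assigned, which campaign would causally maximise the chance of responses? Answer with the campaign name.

Campaign Z

Within every engagement tier level Campaign Z has the higher rate, yet pooled Campaign L does — Simpson's reversal.
Nothing the campaign does changes engagement tier; the imbalance is an allocation artefact. With engagement tier also predicting the outcome, the pooled figure is confounded, and the within-stratum comparison is the causal one.
Within each level — warm: 39.4% vs 61.4%; cold: 7.4% vs 12.8% — Campaign Z is higher every time.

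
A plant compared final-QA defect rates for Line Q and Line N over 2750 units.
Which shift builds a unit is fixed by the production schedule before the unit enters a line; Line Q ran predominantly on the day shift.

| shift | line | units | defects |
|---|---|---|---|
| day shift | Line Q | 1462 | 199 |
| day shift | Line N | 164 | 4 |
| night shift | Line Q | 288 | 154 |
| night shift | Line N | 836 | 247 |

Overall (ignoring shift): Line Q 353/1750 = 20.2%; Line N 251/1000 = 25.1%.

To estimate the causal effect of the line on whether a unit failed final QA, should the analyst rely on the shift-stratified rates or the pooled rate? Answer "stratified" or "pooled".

Line N is lower inside every shift stratum but Line Q is lower in aggregate. Whether to stratify depends on how shift relates to the line.
Shift differs across lines for reasons unrelated to any effect of the line itself, and it separately predicts the outcome — a classic confounder. We must compare within shift levels.
Within each level — day shift: 13.6% vs 2.4%; night shift: 53.5% vs 29.5% — Line N is lower every time.

stratified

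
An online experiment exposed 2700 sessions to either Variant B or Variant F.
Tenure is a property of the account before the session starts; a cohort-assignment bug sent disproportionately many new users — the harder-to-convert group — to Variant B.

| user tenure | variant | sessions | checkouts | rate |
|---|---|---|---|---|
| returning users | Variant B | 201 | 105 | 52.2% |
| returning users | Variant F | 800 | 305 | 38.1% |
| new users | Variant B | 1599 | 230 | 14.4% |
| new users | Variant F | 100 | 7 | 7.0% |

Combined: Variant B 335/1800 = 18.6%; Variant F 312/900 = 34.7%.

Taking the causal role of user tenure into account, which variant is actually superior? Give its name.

Variant B

Since user tenure is a pre-existing factor (not a product of the variant) and it affects the outcome on its own, it is a confounder. The stratified rates, not the pooled rate, identify the causal effect.
Within each level — returning users: 52.2% vs 38.1%; new users: 14.4% vs 7.0% — Variant B is higher every time.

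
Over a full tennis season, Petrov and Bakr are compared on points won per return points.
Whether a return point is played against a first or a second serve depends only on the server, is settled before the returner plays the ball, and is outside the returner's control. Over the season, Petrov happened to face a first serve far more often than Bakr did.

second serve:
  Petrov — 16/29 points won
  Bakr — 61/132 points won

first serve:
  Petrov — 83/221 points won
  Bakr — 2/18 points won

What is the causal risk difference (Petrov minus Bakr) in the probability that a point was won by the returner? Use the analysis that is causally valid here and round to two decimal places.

+0.19

Serve type satisfies the back-door criterion: it is not a descendant of the player, and it blocks the spurious path from player to outcome. Adjusting for it (i.e., using the within-serve type rates) gives the causal effect.
Adjusting over the population distribution of serve type: 0.403·(0.552−0.462) + 0.598·(0.376−0.111) = +0.194.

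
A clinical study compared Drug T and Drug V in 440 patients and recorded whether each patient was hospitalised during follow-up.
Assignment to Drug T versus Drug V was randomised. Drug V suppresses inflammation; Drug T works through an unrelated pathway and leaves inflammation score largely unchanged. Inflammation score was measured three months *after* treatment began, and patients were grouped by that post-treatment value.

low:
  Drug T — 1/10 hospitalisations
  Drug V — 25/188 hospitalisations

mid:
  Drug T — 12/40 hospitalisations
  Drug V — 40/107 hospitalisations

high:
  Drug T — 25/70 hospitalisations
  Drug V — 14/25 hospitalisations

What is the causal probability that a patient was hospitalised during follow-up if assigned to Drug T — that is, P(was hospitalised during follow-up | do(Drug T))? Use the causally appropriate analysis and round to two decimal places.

0.32

Stratifying would compare drugs among patients the drugs themselves sorted into inflammation score groups — a form of selection on an intermediate. The unconditioned pooled rates give the total causal effect.
So P(outcome | do(Drug T)) is just the pooled rate for Drug T: 38/120 = 0.317.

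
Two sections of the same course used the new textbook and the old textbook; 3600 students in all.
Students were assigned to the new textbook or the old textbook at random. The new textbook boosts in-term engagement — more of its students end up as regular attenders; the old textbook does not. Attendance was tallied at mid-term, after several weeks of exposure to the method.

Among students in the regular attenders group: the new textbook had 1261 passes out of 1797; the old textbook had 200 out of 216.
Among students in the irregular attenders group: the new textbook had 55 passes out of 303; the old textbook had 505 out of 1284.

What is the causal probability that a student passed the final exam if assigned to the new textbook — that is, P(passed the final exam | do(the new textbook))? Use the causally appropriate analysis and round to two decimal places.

The distribution of mid-term attendance is itself part of what the teaching method does — it is an intermediate outcome. Holding it fixed would remove that part of the effect; the total effect is the pooled difference.
So P(outcome | do(the new textbook)) is just the pooled rate for the new textbook: 1316/2100 = 0.627.

0.63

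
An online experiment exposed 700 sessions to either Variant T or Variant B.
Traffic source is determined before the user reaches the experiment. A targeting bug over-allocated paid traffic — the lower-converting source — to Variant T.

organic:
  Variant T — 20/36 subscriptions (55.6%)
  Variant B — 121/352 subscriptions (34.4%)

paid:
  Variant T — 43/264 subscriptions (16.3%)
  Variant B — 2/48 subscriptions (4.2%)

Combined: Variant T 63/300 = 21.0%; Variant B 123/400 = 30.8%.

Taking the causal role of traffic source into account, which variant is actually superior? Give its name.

Variant T

Variant T is higher inside every traffic source stratum but Variant B is higher in aggregate. Whether to stratify depends on how traffic source relates to the variant.
Here traffic source is a common cause — it drives both which variant a case falls under and the outcome. The crude comparison mixes populations; the stratum-specific rates are the causally relevant ones.
Within each level — organic: 55.6% vs 34.4%; paid: 16.3% vs 4.2% — Variant T is higher every time.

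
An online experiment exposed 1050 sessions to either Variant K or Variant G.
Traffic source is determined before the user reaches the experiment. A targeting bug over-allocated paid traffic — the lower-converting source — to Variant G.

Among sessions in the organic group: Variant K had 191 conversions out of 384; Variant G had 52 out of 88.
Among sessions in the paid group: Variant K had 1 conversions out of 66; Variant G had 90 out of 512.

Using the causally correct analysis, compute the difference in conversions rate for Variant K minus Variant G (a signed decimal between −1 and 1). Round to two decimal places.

-0.13

Within every traffic source level Variant G has the higher rate, yet pooled Variant K does — Simpson's reversal.
Since traffic source is a pre-existing factor (not a product of the variant) and it affects the outcome on its own, it is a confounder. The stratified rates, not the pooled rate, identify the causal effect.
Adjusting over the population distribution of traffic source: 0.450·(0.497−0.591) + 0.550·(0.015−0.176) = -0.130.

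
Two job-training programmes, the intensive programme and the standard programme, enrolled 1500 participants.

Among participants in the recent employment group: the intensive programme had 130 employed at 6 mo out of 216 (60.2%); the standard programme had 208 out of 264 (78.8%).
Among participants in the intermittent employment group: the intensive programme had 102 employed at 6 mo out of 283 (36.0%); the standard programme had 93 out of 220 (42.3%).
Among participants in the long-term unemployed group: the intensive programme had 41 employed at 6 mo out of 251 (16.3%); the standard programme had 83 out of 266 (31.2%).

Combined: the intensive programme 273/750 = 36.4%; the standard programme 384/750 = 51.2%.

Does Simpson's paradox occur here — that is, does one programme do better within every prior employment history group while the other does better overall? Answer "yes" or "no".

no

Within each prior employment history level (recent employment 60.2% vs 78.8%; intermittent employment 36.0% vs 42.3%; long-term unemployed 16.3% vs 31.2%), the standard programme has the higher rate every time. Pooled: 36.4% vs 51.2% — the standard programme has the higher rate overall. They agree.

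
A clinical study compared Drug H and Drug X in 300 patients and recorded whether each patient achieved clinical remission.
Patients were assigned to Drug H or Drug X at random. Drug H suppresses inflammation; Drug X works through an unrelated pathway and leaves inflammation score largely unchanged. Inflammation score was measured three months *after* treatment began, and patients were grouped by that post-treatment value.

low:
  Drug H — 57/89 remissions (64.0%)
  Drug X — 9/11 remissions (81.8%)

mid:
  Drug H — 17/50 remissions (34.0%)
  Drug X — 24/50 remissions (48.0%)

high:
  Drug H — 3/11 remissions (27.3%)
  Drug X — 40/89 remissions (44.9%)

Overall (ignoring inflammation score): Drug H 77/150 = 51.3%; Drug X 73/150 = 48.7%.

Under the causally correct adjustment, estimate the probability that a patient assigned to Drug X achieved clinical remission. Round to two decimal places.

The stratified and pooled comparisons disagree (Drug X wins within each inflammation score; Drug H wins overall), so the answer turns on the causal role of inflammation score.
Inflammation score is downstream of the drug. One should not condition on a consequence of treatment, so the overall rates are the right comparison.
So P(outcome | do(Drug X)) is just the pooled rate for Drug X: 73/150 = 0.487.

0.49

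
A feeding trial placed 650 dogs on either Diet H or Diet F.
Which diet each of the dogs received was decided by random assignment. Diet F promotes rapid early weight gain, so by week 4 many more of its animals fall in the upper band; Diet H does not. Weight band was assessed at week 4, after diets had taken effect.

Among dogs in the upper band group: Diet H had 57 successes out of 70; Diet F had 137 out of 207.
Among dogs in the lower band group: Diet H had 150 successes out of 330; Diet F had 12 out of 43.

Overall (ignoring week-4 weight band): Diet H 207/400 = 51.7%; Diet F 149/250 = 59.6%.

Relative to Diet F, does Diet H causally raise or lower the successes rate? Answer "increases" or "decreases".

decreases

Because the diet influences week-4 weight band, week-4 weight band is a post-treatment mediator, not a confounder. Stratifying on it would bias the estimate; the causal effect is the crude pooled difference.
Pooled: Diet H 51.7% vs Diet F 59.6%; Diet F is higher overall.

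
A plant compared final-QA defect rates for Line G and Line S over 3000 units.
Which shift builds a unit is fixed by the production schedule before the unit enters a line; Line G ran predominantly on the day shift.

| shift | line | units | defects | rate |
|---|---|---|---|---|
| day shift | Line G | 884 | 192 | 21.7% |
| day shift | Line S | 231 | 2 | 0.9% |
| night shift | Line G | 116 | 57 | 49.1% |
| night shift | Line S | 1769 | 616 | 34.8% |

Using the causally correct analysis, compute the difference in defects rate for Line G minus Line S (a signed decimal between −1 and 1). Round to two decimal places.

Within every shift level Line S has the lower rate, yet pooled Line G does — Simpson's reversal.
Here shift is a common cause — it drives both which line a case falls under and the outcome. The crude comparison mixes populations; the stratum-specific rates are the causally relevant ones.
Adjusting over the population distribution of shift: 0.372·(0.217−0.009) + 0.628·(0.491−0.348) = +0.167.

+0.17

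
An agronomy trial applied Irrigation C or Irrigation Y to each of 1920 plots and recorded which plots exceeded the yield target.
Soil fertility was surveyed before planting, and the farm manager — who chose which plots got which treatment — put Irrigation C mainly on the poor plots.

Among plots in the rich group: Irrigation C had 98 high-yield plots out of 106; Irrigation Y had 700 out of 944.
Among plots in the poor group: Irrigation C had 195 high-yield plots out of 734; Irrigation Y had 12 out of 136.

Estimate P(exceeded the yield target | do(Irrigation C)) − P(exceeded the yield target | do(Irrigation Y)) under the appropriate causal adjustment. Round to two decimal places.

The soil fertility-specific comparison favours Irrigation C throughout, but the pooled figures favour Irrigation Y. The question is whether to condition on soil fertility.
Soil fertility differs across irrigations for reasons unrelated to any effect of the irrigation itself, and it separately predicts the outcome — a classic confounder. We must compare within soil fertility levels.
Adjusting over the population distribution of soil fertility: 0.547·(0.925−0.742) + 0.453·(0.266−0.088) = +0.180.

+0.18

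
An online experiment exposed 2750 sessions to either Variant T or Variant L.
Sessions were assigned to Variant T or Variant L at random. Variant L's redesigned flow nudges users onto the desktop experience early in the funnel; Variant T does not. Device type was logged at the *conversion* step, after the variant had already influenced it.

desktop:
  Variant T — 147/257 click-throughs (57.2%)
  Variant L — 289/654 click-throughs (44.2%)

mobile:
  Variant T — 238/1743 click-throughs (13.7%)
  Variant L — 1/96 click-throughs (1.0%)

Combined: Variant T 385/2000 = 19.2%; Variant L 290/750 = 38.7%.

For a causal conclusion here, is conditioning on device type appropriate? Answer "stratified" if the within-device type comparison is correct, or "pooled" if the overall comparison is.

The device type-specific comparison favours Variant T throughout, but the pooled figures favour Variant L. The question is whether to condition on device type.
Device type is recorded after the variant and is itself shifted by it — it sits on the causal path from variant to outcome. Conditioning on a mediator would strip out part of the effect we want; the pooled comparison gives the total causal effect.
Pooled: Variant T 19.2% vs Variant L 38.7%; Variant L is higher overall.

pooled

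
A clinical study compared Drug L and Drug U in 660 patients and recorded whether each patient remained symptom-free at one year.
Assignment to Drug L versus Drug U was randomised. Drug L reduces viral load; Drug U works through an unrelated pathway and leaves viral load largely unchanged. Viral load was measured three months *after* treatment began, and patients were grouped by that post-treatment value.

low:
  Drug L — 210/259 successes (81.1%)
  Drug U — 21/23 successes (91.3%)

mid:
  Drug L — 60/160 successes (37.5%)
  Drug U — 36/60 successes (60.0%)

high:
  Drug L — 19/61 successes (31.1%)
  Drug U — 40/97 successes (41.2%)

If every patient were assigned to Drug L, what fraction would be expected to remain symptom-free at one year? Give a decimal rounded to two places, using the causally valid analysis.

0.60

The viral load-specific comparison favours Drug U throughout, but the pooled figures favour Drug L. The question is whether to condition on viral load.
Viral load here is a post-treatment variable shaped by the drug; conditioning on it would introduce bias rather than remove it. The overall comparison is the causal one.
So P(outcome | do(Drug L)) is just the pooled rate for Drug L: 289/480 = 0.602.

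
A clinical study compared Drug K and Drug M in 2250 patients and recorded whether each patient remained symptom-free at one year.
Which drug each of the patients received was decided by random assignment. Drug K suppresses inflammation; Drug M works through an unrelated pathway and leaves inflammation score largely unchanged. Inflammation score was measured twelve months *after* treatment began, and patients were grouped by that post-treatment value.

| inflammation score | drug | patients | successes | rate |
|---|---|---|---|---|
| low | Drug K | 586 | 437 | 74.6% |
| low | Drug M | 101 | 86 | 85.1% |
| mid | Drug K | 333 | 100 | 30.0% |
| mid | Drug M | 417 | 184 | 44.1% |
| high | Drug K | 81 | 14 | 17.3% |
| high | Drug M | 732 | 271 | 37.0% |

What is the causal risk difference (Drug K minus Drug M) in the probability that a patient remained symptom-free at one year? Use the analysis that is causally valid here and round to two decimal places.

+0.12

Drug M is higher inside every inflammation score stratum but Drug K is higher in aggregate. Whether to stratify depends on how inflammation score relates to the drug.
Because the drug influences inflammation score, inflammation score is a post-treatment mediator, not a confounder. Stratifying on it would bias the estimate; the causal effect is the crude pooled difference.
The causal difference is the pooled difference: 0.551 − 0.433 = +0.118.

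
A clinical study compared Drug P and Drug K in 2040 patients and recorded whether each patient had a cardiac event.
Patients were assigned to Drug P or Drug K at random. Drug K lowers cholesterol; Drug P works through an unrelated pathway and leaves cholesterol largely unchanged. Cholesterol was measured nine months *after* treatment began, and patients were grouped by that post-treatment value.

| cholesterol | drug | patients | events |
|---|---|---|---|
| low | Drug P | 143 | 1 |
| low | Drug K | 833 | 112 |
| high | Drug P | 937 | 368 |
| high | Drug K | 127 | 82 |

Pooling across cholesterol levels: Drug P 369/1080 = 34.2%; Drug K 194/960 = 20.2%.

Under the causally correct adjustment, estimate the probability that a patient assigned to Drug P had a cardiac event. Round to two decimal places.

0.34

Within every cholesterol level Drug P has the lower rate, yet pooled Drug K does — Simpson's reversal.
Cholesterol is recorded after the drug and is itself shifted by it — it sits on the causal path from drug to outcome. Conditioning on a mediator would strip out part of the effect we want; the pooled comparison gives the total causal effect.
So P(outcome | do(Drug P)) is just the pooled rate for Drug P: 369/1080 = 0.342.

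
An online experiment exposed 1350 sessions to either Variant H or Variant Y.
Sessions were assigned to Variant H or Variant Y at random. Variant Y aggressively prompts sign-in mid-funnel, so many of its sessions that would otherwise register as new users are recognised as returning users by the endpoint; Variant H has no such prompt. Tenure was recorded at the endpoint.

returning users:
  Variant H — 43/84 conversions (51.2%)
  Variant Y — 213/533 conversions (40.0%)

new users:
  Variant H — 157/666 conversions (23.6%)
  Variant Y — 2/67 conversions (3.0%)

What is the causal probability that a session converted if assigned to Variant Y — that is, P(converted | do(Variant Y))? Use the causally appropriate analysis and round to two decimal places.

0.36

User tenure is recorded after the variant and is itself shifted by it — it sits on the causal path from variant to outcome. Conditioning on a mediator would strip out part of the effect we want; the pooled comparison gives the total causal effect.
So P(outcome | do(Variant Y)) is just the pooled rate for Variant Y: 215/600 = 0.358.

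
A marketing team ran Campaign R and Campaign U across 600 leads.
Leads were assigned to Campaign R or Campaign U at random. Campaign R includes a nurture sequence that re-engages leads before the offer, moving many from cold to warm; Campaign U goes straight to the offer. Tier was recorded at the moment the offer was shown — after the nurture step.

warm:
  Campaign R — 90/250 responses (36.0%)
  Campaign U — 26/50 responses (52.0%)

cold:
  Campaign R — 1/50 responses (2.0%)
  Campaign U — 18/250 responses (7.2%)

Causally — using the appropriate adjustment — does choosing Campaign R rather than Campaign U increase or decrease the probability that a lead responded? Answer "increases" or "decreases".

increases

The engagement tier-specific comparison favours Campaign U throughout, but the pooled figures favour Campaign R. The question is whether to condition on engagement tier.
Engagement tier lies on the pathway campaign → engagement tier → outcome, so adjusting for it blocks the indirect effect. For the total causal effect of campaign, use the unadjusted pooled rates.
Pooled: Campaign R 30.3% vs Campaign U 14.7%; Campaign R is higher overall.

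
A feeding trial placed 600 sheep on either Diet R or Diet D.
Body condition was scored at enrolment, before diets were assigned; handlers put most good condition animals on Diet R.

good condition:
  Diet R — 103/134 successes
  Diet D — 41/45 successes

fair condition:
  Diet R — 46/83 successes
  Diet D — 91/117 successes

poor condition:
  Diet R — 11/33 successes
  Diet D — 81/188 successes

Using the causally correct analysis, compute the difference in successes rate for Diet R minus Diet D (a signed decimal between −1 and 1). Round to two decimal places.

The imbalance in starting body condition arose from how sheep were allocated, not from anything the diet did; and starting body condition independently affects the outcome. The pooled gap is confounded — condition on starting body condition.
Adjusting over the population distribution of starting body condition: 0.298·(0.769−0.911) + 0.333·(0.554−0.778) + 0.368·(0.333−0.431) = -0.153.

-0.15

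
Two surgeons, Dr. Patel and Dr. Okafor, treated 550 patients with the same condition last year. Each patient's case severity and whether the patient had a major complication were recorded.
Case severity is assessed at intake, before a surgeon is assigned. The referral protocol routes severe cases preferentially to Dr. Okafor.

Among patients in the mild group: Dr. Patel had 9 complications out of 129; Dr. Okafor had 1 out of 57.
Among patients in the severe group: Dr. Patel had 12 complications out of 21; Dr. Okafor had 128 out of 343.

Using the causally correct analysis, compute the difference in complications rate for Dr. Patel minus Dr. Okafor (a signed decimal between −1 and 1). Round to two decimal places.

+0.15

Case severity differs across surgeons for reasons unrelated to any effect of the surgeon itself, and it separately predicts the outcome — a classic confounder. We must compare within case severity levels.
Adjusting over the population distribution of case severity: 0.338·(0.070−0.018) + 0.662·(0.571−0.373) = +0.149.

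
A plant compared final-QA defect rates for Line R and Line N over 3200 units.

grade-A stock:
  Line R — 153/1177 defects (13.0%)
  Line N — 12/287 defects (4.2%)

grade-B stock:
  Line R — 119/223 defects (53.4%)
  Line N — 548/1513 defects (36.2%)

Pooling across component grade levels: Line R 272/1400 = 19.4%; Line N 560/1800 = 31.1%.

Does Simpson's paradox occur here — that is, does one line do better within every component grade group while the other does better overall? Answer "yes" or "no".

yes

Within each component grade level (grade-A stock 13.0% vs 4.2%; grade-B stock 53.4% vs 36.2%), Line N has the lower rate every time. Pooled: 19.4% vs 31.1% — Line R has the lower rate overall. The two comparisons disagree.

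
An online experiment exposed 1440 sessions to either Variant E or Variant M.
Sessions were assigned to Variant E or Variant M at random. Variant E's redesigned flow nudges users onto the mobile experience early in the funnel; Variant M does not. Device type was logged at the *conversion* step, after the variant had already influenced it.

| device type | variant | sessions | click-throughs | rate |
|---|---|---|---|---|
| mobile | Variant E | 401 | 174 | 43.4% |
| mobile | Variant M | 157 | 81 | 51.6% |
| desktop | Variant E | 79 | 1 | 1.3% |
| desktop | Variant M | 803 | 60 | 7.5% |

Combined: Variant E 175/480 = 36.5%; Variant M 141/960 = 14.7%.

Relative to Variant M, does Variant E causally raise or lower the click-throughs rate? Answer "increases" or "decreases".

Device type is recorded after the variant and is itself shifted by it — it sits on the causal path from variant to outcome. Conditioning on a mediator would strip out part of the effect we want; the pooled comparison gives the total causal effect.
Pooled: Variant E 36.5% vs Variant M 14.7%; Variant E is higher overall.

increases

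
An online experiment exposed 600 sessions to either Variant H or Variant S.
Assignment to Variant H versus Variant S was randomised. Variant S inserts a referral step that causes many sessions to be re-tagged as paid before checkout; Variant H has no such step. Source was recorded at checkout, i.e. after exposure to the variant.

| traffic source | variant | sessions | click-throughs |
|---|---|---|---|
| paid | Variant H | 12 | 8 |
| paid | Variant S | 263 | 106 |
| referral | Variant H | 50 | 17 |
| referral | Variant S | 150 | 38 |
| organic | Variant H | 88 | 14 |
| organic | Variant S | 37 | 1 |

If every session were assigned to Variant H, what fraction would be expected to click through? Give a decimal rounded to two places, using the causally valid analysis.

The stratified and pooled comparisons disagree (Variant H wins within each traffic source; Variant S wins overall), so the answer turns on the causal role of traffic source.
Traffic source is downstream of the variant. One should not condition on a consequence of treatment, so the overall rates are the right comparison.
So P(outcome | do(Variant H)) is just the pooled rate for Variant H: 39/150 = 0.260.

0.26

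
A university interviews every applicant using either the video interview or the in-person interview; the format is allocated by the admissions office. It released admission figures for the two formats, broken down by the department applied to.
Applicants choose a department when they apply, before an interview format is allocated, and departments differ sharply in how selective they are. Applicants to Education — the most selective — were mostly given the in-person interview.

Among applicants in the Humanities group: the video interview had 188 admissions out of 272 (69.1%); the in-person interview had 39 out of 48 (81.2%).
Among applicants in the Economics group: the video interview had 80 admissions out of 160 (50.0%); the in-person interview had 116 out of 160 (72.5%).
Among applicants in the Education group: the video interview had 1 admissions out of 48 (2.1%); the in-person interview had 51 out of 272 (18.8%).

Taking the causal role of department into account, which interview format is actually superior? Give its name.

the in-person interview

Since department is a pre-existing factor (not a product of the interview format) and it affects the outcome on its own, it is a confounder. The stratified rates, not the pooled rate, identify the causal effect.
Within each level — Humanities: 69.1% vs 81.2%; Economics: 50.0% vs 72.5%; Education: 2.1% vs 18.8% — the in-person interview is higher every time.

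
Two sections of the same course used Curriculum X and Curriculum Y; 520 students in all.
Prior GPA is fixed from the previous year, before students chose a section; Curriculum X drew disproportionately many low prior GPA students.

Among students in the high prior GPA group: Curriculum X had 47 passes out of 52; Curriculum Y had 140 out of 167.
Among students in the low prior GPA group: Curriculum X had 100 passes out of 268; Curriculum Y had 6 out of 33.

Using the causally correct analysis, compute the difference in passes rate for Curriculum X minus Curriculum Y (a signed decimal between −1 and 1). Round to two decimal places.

Prior GPA band differs across teaching methods for reasons unrelated to any effect of the teaching method itself, and it separately predicts the outcome — a classic confounder. We must compare within prior GPA band levels.
Adjusting over the population distribution of prior GPA band: 0.421·(0.904−0.838) + 0.579·(0.373−0.182) = +0.138.

+0.14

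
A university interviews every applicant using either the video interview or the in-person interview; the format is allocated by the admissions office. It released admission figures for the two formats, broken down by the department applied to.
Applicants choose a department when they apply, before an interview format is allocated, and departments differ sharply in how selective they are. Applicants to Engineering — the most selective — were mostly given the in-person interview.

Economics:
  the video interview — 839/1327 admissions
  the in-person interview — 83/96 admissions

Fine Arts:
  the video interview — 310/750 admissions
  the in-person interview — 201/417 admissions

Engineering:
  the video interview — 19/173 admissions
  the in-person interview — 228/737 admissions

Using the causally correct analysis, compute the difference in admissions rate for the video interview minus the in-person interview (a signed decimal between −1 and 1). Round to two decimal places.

Since department is a pre-existing factor (not a product of the interview format) and it affects the outcome on its own, it is a confounder. The stratified rates, not the pooled rate, identify the causal effect.
Adjusting over the population distribution of department: 0.407·(0.632−0.865) + 0.333·(0.413−0.482) + 0.260·(0.110−0.309) = -0.169.

-0.17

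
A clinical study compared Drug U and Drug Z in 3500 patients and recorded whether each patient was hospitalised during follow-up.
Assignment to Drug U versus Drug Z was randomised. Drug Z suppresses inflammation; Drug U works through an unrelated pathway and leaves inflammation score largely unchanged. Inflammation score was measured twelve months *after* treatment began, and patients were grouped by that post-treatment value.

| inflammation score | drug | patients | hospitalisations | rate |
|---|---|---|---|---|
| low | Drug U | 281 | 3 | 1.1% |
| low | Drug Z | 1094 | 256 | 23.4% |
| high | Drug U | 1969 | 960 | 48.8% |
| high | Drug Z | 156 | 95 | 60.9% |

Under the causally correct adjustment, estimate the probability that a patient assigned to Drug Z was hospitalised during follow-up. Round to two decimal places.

The stratified and pooled comparisons disagree (Drug U wins within each inflammation score; Drug Z wins overall), so the answer turns on the causal role of inflammation score.
The distribution of inflammation score is itself part of what the drug does — it is an intermediate outcome. Holding it fixed would remove that part of the effect; the total effect is the pooled difference.
So P(outcome | do(Drug Z)) is just the pooled rate for Drug Z: 351/1250 = 0.281.

0.28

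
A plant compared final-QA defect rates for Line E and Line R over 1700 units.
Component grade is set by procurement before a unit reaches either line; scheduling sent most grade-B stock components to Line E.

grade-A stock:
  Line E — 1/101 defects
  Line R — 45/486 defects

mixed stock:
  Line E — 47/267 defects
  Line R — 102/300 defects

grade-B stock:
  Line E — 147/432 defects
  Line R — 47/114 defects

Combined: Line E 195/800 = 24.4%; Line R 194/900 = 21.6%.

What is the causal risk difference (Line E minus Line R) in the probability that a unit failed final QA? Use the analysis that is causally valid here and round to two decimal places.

Since component grade is a pre-existing factor (not a product of the line) and it affects the outcome on its own, it is a confounder. The stratified rates, not the pooled rate, identify the causal effect.
Adjusting over the population distribution of component grade: 0.345·(0.010−0.093) + 0.334·(0.176−0.340) + 0.321·(0.340−0.412) = -0.106.

-0.11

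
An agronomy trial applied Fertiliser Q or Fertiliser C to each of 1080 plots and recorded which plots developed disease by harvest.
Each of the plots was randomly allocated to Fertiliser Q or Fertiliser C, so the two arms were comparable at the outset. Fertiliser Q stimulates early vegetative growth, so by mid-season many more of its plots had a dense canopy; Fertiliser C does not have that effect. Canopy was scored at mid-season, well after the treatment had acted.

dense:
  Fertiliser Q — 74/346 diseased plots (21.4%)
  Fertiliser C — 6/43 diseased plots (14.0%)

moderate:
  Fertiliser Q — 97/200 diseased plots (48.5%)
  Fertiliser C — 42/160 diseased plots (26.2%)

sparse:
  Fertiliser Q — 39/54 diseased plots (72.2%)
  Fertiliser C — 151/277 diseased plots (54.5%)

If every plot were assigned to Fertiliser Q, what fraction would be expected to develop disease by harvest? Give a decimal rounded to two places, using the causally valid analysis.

0.35

The mid-season canopy-specific comparison favours Fertiliser C throughout, but the pooled figures favour Fertiliser Q. The question is whether to condition on mid-season canopy.
Mid-season canopy lies on the pathway fertiliser → mid-season canopy → outcome, so adjusting for it blocks the indirect effect. For the total causal effect of fertiliser, use the unadjusted pooled rates.
So P(outcome | do(Fertiliser Q)) is just the pooled rate for Fertiliser Q: 210/600 = 0.350.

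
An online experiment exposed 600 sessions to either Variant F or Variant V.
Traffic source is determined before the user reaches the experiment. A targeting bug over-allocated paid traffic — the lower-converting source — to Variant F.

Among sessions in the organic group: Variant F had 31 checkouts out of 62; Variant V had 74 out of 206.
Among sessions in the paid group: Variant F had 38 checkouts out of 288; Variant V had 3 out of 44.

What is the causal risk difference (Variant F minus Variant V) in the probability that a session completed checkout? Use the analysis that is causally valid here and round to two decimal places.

Since traffic source is a pre-existing factor (not a product of the variant) and it affects the outcome on its own, it is a confounder. The stratified rates, not the pooled rate, identify the causal effect.
Adjusting over the population distribution of traffic source: 0.447·(0.500−0.359) + 0.553·(0.132−0.068) = +0.098.

+0.10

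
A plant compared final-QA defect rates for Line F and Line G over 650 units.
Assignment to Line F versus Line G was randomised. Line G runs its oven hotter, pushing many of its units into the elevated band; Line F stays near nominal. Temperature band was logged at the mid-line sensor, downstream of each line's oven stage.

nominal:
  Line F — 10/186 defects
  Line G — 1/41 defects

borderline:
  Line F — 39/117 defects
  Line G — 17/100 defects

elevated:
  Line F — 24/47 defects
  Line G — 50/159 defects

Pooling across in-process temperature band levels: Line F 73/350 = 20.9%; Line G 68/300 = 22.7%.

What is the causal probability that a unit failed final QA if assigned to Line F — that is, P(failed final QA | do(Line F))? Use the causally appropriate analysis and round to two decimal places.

Because the line influences in-process temperature band, in-process temperature band is a post-treatment mediator, not a confounder. Stratifying on it would bias the estimate; the causal effect is the crude pooled difference.
So P(outcome | do(Line F)) is just the pooled rate for Line F: 73/350 = 0.209.

0.21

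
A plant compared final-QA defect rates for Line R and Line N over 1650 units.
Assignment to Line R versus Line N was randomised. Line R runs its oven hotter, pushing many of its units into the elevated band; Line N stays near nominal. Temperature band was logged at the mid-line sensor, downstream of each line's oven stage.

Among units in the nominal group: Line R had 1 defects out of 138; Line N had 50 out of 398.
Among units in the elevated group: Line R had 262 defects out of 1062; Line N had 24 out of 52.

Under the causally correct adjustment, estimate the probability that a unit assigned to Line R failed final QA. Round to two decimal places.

0.22

Line R is lower inside every in-process temperature band stratum but Line N is lower in aggregate. Whether to stratify depends on how in-process temperature band relates to the line.
Stratifying would compare lines among units the lines themselves sorted into in-process temperature band groups — a form of selection on an intermediate. The unconditioned pooled rates give the total causal effect.
So P(outcome | do(Line R)) is just the pooled rate for Line R: 263/1200 = 0.219.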